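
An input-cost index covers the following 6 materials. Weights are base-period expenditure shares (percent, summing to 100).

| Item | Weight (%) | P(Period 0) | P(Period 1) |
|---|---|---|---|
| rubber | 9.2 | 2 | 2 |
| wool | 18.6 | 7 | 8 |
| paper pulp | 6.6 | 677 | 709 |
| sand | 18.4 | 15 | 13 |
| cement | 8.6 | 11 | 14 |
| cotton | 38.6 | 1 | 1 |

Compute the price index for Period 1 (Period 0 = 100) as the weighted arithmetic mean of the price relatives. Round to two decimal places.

rubber: 9.2 × (2/2) = 9.2 × 1.000000 = 9.2000
wool: 18.6 × (8/7) = 18.6 × 1.142857 = 21.2571
paper pulp: 6.6 × (709/677) = 6.6 × 1.047267 = 6.9120
sand: 18.4 × (13/15) = 18.4 × 0.866667 = 15.9467
cement: 8.6 × (14/11) = 8.6 × 1.272727 = 10.9455
cotton: 38.6 × (1/1) = 38.6 × 1.000000 = 38.6000
Index = Σ wᵢ·(p₁ᵢ/p₀ᵢ) = 9.2000 + 21.2571 + 6.9120 + 15.9467 + 10.9455 + 38.6000 = 102.8612

102.86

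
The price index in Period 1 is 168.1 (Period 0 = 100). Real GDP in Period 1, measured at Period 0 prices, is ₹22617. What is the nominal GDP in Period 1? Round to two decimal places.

Nominal = Real × (Index/100) = 22617 × (168.1/100)
        = 22617 × 1.681 = 38019.1770

38019.18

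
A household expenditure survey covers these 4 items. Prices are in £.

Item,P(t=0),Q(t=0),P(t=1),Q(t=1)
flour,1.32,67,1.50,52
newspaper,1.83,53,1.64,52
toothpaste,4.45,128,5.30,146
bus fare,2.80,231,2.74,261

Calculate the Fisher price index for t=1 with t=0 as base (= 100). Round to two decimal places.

106.95

Laspeyres component (base-period weights):
ΣP(t=1)Q(t=0) = 1.50×67 + 1.64×53 + 5.30×128 + 2.74×231 = 100.5 + 86.92 + 678.4 + 632.94 = 1498.76
ΣP(t=0)Q(t=0) = 1.32×67 + 1.83×53 + 4.45×128 + 2.80×231 = 88.44 + 96.99 + 569.6 + 646.8 = 1401.83
L = 1498.76 / 1401.83 × 100 = 106.9145
Paasche component (current-period weights):
ΣP(t=1)Q(t=1) = 1.50×52 + 1.64×52 + 5.30×146 + 2.74×261 = 78 + 85.28 + 773.8 + 715.14 = 1652.22
ΣP(t=0)Q(t=1) = 1.32×52 + 1.83×52 + 4.45×146 + 2.80×261 = 68.64 + 95.16 + 649.7 + 730.8 = 1544.3
P = 1652.22 / 1544.3 × 100 = 106.9883
Fisher = √(L × P) = √(106.9145 × 106.9883) = 106.9514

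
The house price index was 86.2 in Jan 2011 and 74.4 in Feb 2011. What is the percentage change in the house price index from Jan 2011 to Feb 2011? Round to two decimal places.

-13.69%

Change = (74.4 − 86.2) / 86.2 × 100
       = -11.8 / 86.2 × 100 = -13.6891%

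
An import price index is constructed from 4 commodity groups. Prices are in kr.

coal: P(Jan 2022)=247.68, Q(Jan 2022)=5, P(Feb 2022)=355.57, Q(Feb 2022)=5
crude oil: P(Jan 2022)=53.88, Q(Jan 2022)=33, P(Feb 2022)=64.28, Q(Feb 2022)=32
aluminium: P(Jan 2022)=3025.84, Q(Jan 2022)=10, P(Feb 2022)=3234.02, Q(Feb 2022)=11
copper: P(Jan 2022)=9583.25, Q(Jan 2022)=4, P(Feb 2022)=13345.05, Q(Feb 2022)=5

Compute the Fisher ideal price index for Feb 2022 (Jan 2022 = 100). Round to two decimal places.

Laspeyres component (base-period weights):
ΣP(Feb 2022)Q(Jan 2022) = 355.57×5 + 64.28×33 + 3234.02×10 + 13345.05×4 = 1777.85 + 2121.24 + 32340.2 + 53380.2 = 89619.49
ΣP(Jan 2022)Q(Jan 2022) = 247.68×5 + 53.88×33 + 3025.84×10 + 9583.25×4 = 1238.4 + 1778.04 + 30258.4 + 38333 = 71607.84
L = 89619.49 / 71607.84 × 100 = 125.1532
Paasche component (current-period weights):
ΣP(Feb 2022)Q(Feb 2022) = 355.57×5 + 64.28×32 + 3234.02×11 + 13345.05×5 = 1777.85 + 2056.96 + 35574.22 + 66725.25 = 106134.28
ΣP(Jan 2022)Q(Feb 2022) = 247.68×5 + 53.88×32 + 3025.84×11 + 9583.25×5 = 1238.4 + 1724.16 + 33284.24 + 47916.25 = 84163.05
P = 106134.28 / 84163.05 × 100 = 126.1056
Fisher = √(L × P) = √(125.1532 × 126.1056) = 125.6285

125.63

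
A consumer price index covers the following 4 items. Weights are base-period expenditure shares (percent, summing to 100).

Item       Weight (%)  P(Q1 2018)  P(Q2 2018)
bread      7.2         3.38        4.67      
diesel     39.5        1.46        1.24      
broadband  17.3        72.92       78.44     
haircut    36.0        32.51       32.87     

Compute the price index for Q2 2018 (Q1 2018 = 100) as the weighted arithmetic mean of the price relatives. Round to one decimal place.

98.5

bread: 7.2 × (4.67/3.38) = 7.2 × 1.381657 = 9.9479
diesel: 39.5 × (1.24/1.46) = 39.5 × 0.849315 = 33.5479
broadband: 17.3 × (78.44/72.92) = 17.3 × 1.075699 = 18.6096
haircut: 36.0 × (32.87/32.51) = 36.0 × 1.011074 = 36.3986
Index = Σ wᵢ·(p₁ᵢ/p₀ᵢ) = 9.9479 + 33.5479 + 18.6096 + 36.3986 = 98.5041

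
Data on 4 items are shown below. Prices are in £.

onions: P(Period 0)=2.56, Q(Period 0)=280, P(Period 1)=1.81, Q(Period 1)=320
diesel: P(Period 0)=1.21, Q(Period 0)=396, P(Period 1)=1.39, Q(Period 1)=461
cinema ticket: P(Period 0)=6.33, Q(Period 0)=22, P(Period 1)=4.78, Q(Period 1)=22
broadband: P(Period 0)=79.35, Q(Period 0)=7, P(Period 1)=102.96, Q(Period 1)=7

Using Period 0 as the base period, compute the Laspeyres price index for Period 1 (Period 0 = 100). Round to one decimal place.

99.6

Laspeyres price index uses base-period quantities as weights.
ΣP(Period 1)·Q(Period 0) = 1.81×280 + 1.39×396 + 4.78×22 + 102.96×7 = 506.8 + 550.44 + 105.16 + 720.72 = 1883.12
ΣP(Period 0)·Q(Period 0) = 2.56×280 + 1.21×396 + 6.33×22 + 79.35×7 = 716.8 + 479.16 + 139.26 + 555.45 = 1890.67
Index = 1883.12 / 1890.67 × 100 = 99.6007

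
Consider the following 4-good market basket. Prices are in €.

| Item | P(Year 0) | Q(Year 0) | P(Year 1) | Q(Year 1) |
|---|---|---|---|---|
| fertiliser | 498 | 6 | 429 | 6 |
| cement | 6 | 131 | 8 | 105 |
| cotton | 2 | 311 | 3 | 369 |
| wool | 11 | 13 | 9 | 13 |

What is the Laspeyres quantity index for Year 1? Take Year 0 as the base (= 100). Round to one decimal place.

Laspeyres quantity index uses base-period prices as weights.
ΣP(Year 0)·Q(Year 1) = 498×6 + 6×105 + 2×369 + 11×13 = 2988 + 630 + 738 + 143 = 4499
ΣP(Year 0)·Q(Year 0) = 498×6 + 6×131 + 2×311 + 11×13 = 2988 + 786 + 622 + 143 = 4539
Index = 4499 / 4539 × 100 = 99.1187

99.1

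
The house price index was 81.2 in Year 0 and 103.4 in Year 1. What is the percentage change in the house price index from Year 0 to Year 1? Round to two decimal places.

27.34%

Change = (103.4 − 81.2) / 81.2 × 100
       = 22.2 / 81.2 × 100 = 27.3399%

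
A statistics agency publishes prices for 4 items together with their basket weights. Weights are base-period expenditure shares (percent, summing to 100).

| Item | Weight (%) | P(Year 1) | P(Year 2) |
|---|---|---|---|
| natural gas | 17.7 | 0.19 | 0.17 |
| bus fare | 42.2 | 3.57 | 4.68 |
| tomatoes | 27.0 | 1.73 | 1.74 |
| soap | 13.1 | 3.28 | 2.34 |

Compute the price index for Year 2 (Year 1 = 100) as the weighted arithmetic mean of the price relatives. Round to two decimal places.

natural gas: 17.7 × (0.17/0.19) = 17.7 × 0.894737 = 15.8368
bus fare: 42.2 × (4.68/3.57) = 42.2 × 1.310924 = 55.3210
tomatoes: 27.0 × (1.74/1.73) = 27.0 × 1.005780 = 27.1561
soap: 13.1 × (2.34/3.28) = 13.1 × 0.713415 = 9.3457
Index = Σ wᵢ·(p₁ᵢ/p₀ᵢ) = 15.8368 + 55.3210 + 27.1561 + 9.3457 = 107.6597

107.66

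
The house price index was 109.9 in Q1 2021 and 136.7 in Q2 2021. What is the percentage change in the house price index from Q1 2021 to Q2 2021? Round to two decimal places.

24.39%

Change = (136.7 − 109.9) / 109.9 × 100
       = 26.8 / 109.9 × 100 = 24.3858%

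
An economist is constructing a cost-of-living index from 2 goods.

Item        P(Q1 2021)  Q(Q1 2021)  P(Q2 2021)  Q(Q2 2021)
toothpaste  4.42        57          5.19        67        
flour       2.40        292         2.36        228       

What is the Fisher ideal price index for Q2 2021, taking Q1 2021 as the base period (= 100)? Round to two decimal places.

104.21

Laspeyres component (base-period weights):
ΣP(Q2 2021)Q(Q1 2021) = 5.19×57 + 2.36×292 = 295.83 + 689.12 = 984.95
ΣP(Q1 2021)Q(Q1 2021) = 4.42×57 + 2.40×292 = 251.94 + 700.8 = 952.74
L = 984.95 / 952.74 × 100 = 103.3808
Paasche component (current-period weights):
ΣP(Q2 2021)Q(Q2 2021) = 5.19×67 + 2.36×228 = 347.73 + 538.08 = 885.81
ΣP(Q1 2021)Q(Q2 2021) = 4.42×67 + 2.40×228 = 296.14 + 547.2 = 843.34
P = 885.81 / 843.34 × 100 = 105.0359
Fisher = √(L × P) = √(103.3808 × 105.0359) = 104.2051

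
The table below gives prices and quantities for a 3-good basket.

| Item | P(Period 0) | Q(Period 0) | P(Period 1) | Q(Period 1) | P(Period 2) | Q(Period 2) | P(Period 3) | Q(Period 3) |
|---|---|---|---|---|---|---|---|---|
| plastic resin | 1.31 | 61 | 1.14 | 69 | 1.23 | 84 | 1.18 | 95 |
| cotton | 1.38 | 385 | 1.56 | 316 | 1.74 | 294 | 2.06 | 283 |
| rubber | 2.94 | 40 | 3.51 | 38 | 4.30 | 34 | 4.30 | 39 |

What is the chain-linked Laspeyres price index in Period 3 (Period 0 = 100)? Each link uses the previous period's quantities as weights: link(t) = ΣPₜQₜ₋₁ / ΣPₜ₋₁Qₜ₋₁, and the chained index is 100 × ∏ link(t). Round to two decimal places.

Link Period 0→Period 1:
ΣP(Period 1)Q(Period 0) = 1.14×61 + 1.56×385 + 3.51×40 = 69.54 + 600.6 + 140.4 = 810.54
ΣP(Period 0)Q(Period 0) = 1.31×61 + 1.38×385 + 2.94×40 = 79.91 + 531.3 + 117.6 = 728.81
link = 810.54/728.81 = 1.112142
Link Period 1→Period 2:
ΣP(Period 2)Q(Period 1) = 1.23×69 + 1.74×316 + 4.30×38 = 84.87 + 549.84 + 163.4 = 798.11
ΣP(Period 1)Q(Period 1) = 1.14×69 + 1.56×316 + 3.51×38 = 78.66 + 492.96 + 133.38 = 705
link = 798.11/705 = 1.132071
Link Period 2→Period 3:
ΣP(Period 3)Q(Period 2) = 1.18×84 + 2.06×294 + 4.30×34 = 99.12 + 605.64 + 146.2 = 850.96
ΣP(Period 2)Q(Period 2) = 1.23×84 + 1.74×294 + 4.30×34 = 103.32 + 511.56 + 146.2 = 761.08
link = 850.96/761.08 = 1.118095
Chained index = 100 × 1.112142 × 1.132071 × 1.118095 = 140.7708

140.77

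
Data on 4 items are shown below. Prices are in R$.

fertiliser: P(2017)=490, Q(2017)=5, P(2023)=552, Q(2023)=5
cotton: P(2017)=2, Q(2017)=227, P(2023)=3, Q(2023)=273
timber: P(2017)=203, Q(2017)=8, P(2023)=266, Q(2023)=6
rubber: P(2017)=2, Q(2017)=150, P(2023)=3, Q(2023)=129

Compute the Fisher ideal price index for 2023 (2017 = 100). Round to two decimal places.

Laspeyres component (base-period weights):
ΣP(2023)Q(2017) = 552×5 + 3×227 + 266×8 + 3×150 = 2760 + 681 + 2128 + 450 = 6019
ΣP(2017)Q(2017) = 490×5 + 2×227 + 203×8 + 2×150 = 2450 + 454 + 1624 + 300 = 4828
L = 6019 / 4828 × 100 = 124.6686
Paasche component (current-period weights):
ΣP(2023)Q(2023) = 552×5 + 3×273 + 266×6 + 3×129 = 2760 + 819 + 1596 + 387 = 5562
ΣP(2017)Q(2023) = 490×5 + 2×273 + 203×6 + 2×129 = 2450 + 546 + 1218 + 258 = 4472
P = 5562 / 4472 × 100 = 124.3739
Fisher = √(L × P) = √(124.6686 × 124.3739) = 124.5212

124.52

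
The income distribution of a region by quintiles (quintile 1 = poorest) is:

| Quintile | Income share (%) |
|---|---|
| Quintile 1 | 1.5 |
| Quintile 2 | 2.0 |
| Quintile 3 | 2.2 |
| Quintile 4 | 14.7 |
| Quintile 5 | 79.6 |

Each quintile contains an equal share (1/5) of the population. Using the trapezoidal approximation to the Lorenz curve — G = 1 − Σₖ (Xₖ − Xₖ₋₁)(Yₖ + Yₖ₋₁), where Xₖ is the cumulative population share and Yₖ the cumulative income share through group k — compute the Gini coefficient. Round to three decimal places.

Cumulative income shares Yₖ: 0.0150, 0.0350, 0.0570, 0.2040, 1.0000
Σ (Xₖ−Xₖ₋₁)(Yₖ+Yₖ₋₁) = (1/5)(0.0150+0.0000) + (1/5)(0.0350+0.0150) + (1/5)(0.0570+0.0350) + (1/5)(0.2040+0.0570) + (1/5)(1.0000+0.2040)
  = 0.0030 + 0.0100 + 0.0184 + 0.0522 + 0.2408 = 0.3244
G = 1 − 0.3244 = 0.6756

0.676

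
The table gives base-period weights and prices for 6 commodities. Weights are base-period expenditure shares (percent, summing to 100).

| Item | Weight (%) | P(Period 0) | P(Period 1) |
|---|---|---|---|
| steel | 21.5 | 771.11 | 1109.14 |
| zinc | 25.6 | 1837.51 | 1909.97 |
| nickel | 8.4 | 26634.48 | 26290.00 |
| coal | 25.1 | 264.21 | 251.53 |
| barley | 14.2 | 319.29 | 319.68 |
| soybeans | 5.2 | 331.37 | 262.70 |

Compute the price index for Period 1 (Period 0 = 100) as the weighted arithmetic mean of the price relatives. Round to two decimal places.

steel: 21.5 × (1109.14/771.11) = 21.5 × 1.438368 = 30.9249
zinc: 25.6 × (1909.97/1837.51) = 25.6 × 1.039434 = 26.6095
nickel: 8.4 × (26290.00/26634.48) = 8.4 × 0.987066 = 8.2914
coal: 25.1 × (251.53/264.21) = 25.1 × 0.952008 = 23.8954
barley: 14.2 × (319.68/319.29) = 14.2 × 1.001221 = 14.2173
soybeans: 5.2 × (262.70/331.37) = 5.2 × 0.792769 = 4.1224
Index = Σ wᵢ·(p₁ᵢ/p₀ᵢ) = 30.9249 + 26.6095 + 8.2914 + 23.8954 + 14.2173 + 4.1224 = 108.0609

108.06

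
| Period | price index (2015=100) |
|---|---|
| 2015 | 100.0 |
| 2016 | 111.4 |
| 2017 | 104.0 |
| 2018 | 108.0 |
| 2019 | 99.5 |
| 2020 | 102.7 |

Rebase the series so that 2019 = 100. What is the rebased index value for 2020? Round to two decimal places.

Rebased(2020) = 102.7 / 99.5 × 100 = 103.2161

103.22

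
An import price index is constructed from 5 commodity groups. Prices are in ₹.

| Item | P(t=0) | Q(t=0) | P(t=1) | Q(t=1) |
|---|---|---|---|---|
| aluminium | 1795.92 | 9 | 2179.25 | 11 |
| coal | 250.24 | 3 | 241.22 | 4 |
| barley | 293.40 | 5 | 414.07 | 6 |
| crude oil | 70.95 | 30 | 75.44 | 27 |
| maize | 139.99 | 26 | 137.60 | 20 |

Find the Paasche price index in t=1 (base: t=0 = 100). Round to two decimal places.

Paasche price index uses current-period quantities as weights.
ΣP(t=1)·Q(t=1) = 2179.25×11 + 241.22×4 + 414.07×6 + 75.44×27 + 137.60×20 = 23971.75 + 964.88 + 2484.42 + 2036.88 + 2752 = 32209.93
ΣP(t=0)·Q(t=1) = 1795.92×11 + 250.24×4 + 293.40×6 + 70.95×27 + 139.99×20 = 19755.12 + 1000.96 + 1760.4 + 1915.65 + 2799.8 = 27231.93
Index = 32209.93 / 27231.93 × 100 = 118.2800

118.28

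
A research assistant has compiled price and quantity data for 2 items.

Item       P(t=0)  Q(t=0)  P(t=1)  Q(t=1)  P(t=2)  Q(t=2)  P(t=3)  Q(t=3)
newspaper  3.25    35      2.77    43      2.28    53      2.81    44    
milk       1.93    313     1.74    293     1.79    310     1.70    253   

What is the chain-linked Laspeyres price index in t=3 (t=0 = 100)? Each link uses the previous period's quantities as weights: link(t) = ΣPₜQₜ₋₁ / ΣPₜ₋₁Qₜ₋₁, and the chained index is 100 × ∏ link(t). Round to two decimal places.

88.49

Link t=0→t=1:
ΣP(t=1)Q(t=0) = 2.77×35 + 1.74×313 = 96.95 + 544.62 = 641.57
ΣP(t=0)Q(t=0) = 3.25×35 + 1.93×313 = 113.75 + 604.09 = 717.84
link = 641.57/717.84 = 0.893751
Link t=1→t=2:
ΣP(t=2)Q(t=1) = 2.28×43 + 1.79×293 = 98.04 + 524.47 = 622.51
ΣP(t=1)Q(t=1) = 2.77×43 + 1.74×293 = 119.11 + 509.82 = 628.93
link = 622.51/628.93 = 0.989792
Link t=2→t=3:
ΣP(t=3)Q(t=2) = 2.81×53 + 1.70×310 = 148.93 + 527 = 675.93
ΣP(t=2)Q(t=2) = 2.28×53 + 1.79×310 = 120.84 + 554.9 = 675.74
link = 675.93/675.74 = 1.000281
Chained index = 100 × 0.893751 × 0.989792 × 1.000281 = 88.4876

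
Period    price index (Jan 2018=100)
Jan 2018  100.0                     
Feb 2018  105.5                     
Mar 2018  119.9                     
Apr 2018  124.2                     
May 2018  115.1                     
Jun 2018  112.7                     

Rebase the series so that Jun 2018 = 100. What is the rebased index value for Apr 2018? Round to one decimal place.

Rebased(Apr 2018) = 124.2 / 112.7 × 100 = 110.2041

110.2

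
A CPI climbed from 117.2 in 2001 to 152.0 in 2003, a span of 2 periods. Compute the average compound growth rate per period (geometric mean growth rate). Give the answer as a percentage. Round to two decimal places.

Growth factor = (152.0/117.2)^(1/2) = (1.296928)^(1/2) = 1.138828
Growth rate = 1.138828 − 1 = 0.138828 = 13.8828%

13.88%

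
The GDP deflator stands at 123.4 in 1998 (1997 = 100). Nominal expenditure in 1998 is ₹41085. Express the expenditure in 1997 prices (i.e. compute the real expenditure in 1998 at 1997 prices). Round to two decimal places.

33294.17

Real = Nominal ÷ (Index/100) = 41085 ÷ (123.4/100)
     = 41085 ÷ 1.234 = 33294.1653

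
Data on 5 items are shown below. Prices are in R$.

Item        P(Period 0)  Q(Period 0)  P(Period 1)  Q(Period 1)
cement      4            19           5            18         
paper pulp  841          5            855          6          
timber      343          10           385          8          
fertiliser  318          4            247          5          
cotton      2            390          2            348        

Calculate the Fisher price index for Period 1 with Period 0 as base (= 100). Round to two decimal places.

Laspeyres component (base-period weights):
ΣP(Period 1)Q(Period 0) = 5×19 + 855×5 + 385×10 + 247×4 + 2×390 = 95 + 4275 + 3850 + 988 + 780 = 9988
ΣP(Period 0)Q(Period 0) = 4×19 + 841×5 + 343×10 + 318×4 + 2×390 = 76 + 4205 + 3430 + 1272 + 780 = 9763
L = 9988 / 9763 × 100 = 102.3046
Paasche component (current-period weights):
ΣP(Period 1)Q(Period 1) = 5×18 + 855×6 + 385×8 + 247×5 + 2×348 = 90 + 5130 + 3080 + 1235 + 696 = 10231
ΣP(Period 0)Q(Period 1) = 4×18 + 841×6 + 343×8 + 318×5 + 2×348 = 72 + 5046 + 2744 + 1590 + 696 = 10148
P = 10231 / 10148 × 100 = 100.8179
Fisher = √(L × P) = √(102.3046 × 100.8179) = 101.5585

101.56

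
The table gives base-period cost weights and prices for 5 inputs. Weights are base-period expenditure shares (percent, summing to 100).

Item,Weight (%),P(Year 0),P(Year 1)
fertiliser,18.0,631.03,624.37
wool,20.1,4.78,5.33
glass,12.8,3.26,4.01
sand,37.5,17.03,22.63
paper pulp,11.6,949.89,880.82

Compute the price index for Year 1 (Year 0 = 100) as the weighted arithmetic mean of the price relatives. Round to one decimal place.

116.6

fertiliser: 18.0 × (624.37/631.03) = 18.0 × 0.989446 = 17.8100
wool: 20.1 × (5.33/4.78) = 20.1 × 1.115063 = 22.4128
glass: 12.8 × (4.01/3.26) = 12.8 × 1.230061 = 15.7448
sand: 37.5 × (22.63/17.03) = 37.5 × 1.328831 = 49.8312
paper pulp: 11.6 × (880.82/949.89) = 11.6 × 0.927286 = 10.7565
Index = Σ wᵢ·(p₁ᵢ/p₀ᵢ) = 17.8100 + 22.4128 + 15.7448 + 49.8312 + 10.7565 = 116.5553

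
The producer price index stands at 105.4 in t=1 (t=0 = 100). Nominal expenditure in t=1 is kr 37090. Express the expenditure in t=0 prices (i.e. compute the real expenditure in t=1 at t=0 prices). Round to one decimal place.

Real = Nominal ÷ (Index/100) = 37090 ÷ (105.4/100)
     = 37090 ÷ 1.054 = 35189.7533

35189.8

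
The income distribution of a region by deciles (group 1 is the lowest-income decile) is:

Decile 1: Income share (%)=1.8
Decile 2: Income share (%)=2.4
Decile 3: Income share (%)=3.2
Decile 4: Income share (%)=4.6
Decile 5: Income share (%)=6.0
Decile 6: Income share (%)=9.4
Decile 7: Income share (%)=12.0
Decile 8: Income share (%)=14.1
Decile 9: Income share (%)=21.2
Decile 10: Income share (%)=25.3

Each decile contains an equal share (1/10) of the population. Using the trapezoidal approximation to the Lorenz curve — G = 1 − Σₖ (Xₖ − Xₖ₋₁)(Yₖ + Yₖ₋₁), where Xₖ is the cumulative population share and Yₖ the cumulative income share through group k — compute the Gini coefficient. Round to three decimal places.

0.423

Cumulative income shares Yₖ: 0.0180, 0.0420, 0.0740, 0.1200, 0.1800, 0.2740, 0.3940, 0.5350, 0.7470, 1.0000
Σ (Xₖ−Xₖ₋₁)(Yₖ+Yₖ₋₁) = (1/10)(0.0180+0.0000) + (1/10)(0.0420+0.0180) + (1/10)(0.0740+0.0420) + (1/10)(0.1200+0.0740) + (1/10)(0.1800+0.1200) + (1/10)(0.2740+0.1800) + (1/10)(0.3940+0.2740) + (1/10)(0.5350+0.3940) + (1/10)(0.7470+0.5350) + (1/10)(1.0000+0.7470)
  = 0.0018 + 0.0060 + 0.0116 + 0.0194 + 0.0300 + 0.0454 + 0.0668 + 0.0929 + 0.1282 + 0.1747 = 0.5768
G = 1 − 0.5768 = 0.4232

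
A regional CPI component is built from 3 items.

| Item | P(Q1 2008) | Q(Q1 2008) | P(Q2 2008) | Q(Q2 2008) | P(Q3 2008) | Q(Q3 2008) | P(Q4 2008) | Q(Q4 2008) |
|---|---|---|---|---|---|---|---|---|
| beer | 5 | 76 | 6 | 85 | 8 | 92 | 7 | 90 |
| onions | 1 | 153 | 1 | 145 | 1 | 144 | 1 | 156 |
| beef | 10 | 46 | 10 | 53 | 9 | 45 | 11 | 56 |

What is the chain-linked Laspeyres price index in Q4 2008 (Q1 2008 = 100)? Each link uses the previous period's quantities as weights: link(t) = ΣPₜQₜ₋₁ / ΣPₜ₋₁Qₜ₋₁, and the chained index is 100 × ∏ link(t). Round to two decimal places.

118.10

Link Q1 2008→Q2 2008:
ΣP(Q2 2008)Q(Q1 2008) = 6×76 + 1×153 + 10×46 = 456 + 153 + 460 = 1069
ΣP(Q1 2008)Q(Q1 2008) = 5×76 + 1×153 + 10×46 = 380 + 153 + 460 = 993
link = 1069/993 = 1.076536
Link Q2 2008→Q3 2008:
ΣP(Q3 2008)Q(Q2 2008) = 8×85 + 1×145 + 9×53 = 680 + 145 + 477 = 1302
ΣP(Q2 2008)Q(Q2 2008) = 6×85 + 1×145 + 10×53 = 510 + 145 + 530 = 1185
link = 1302/1185 = 1.098734
Link Q3 2008→Q4 2008:
ΣP(Q4 2008)Q(Q3 2008) = 7×92 + 1×144 + 11×45 = 644 + 144 + 495 = 1283
ΣP(Q3 2008)Q(Q3 2008) = 8×92 + 1×144 + 9×45 = 736 + 144 + 405 = 1285
link = 1283/1285 = 0.998444
Chained index = 100 × 1.076536 × 1.098734 × 0.998444 = 118.0986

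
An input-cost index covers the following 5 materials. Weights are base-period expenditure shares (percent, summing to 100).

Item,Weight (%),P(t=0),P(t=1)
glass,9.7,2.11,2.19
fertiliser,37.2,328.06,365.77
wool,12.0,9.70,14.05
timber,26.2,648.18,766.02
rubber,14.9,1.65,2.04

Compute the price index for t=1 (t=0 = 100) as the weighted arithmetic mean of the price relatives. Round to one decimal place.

118.3

glass: 9.7 × (2.19/2.11) = 9.7 × 1.037915 = 10.0678
fertiliser: 37.2 × (365.77/328.06) = 37.2 × 1.114948 = 41.4761
wool: 12.0 × (14.05/9.70) = 12.0 × 1.448454 = 17.3814
timber: 26.2 × (766.02/648.18) = 26.2 × 1.181801 = 30.9632
rubber: 14.9 × (2.04/1.65) = 14.9 × 1.236364 = 18.4218
Index = Σ wᵢ·(p₁ᵢ/p₀ᵢ) = 10.0678 + 41.4761 + 17.3814 + 30.9632 + 18.4218 = 118.3103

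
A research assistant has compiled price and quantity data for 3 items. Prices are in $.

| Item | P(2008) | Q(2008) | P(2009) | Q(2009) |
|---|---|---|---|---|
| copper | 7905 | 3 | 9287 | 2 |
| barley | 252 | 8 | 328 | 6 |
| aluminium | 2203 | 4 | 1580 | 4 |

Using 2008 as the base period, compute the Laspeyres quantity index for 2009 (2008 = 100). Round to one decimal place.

Laspeyres quantity index uses base-period prices as weights.
ΣP(2008)·Q(2009) = 7905×2 + 252×6 + 2203×4 = 15810 + 1512 + 8812 = 26134
ΣP(2008)·Q(2008) = 7905×3 + 252×8 + 2203×4 = 23715 + 2016 + 8812 = 34543
Index = 26134 / 34543 × 100 = 75.6564

75.7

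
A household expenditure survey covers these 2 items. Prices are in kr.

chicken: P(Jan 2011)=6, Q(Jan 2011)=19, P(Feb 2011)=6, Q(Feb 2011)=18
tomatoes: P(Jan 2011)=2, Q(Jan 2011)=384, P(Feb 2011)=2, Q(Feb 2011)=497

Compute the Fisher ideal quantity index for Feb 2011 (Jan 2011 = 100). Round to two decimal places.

Laspeyres component (base-period weights):
ΣP(Jan 2011)Q(Feb 2011) = 6×18 + 2×497 = 108 + 994 = 1102
ΣP(Jan 2011)Q(Jan 2011) = 6×19 + 2×384 = 114 + 768 = 882
L = 1102 / 882 × 100 = 124.9433
Paasche component (current-period weights):
ΣP(Feb 2011)Q(Feb 2011) = 6×18 + 2×497 = 108 + 994 = 1102
ΣP(Feb 2011)Q(Jan 2011) = 6×19 + 2×384 = 114 + 768 = 882
P = 1102 / 882 × 100 = 124.9433
Fisher = √(L × P) = √(124.9433 × 124.9433) = 124.9433

124.94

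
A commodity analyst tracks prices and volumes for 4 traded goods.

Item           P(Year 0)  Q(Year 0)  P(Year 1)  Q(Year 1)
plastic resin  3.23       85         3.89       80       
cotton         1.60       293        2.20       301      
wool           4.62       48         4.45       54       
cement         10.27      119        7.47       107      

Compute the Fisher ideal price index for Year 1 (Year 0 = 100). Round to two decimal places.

Laspeyres component (base-period weights):
ΣP(Year 1)Q(Year 0) = 3.89×85 + 2.20×293 + 4.45×48 + 7.47×119 = 330.65 + 644.6 + 213.6 + 888.93 = 2077.78
ΣP(Year 0)Q(Year 0) = 3.23×85 + 1.60×293 + 4.62×48 + 10.27×119 = 274.55 + 468.8 + 221.76 + 1222.13 = 2187.24
L = 2077.78 / 2187.24 × 100 = 94.9955
Paasche component (current-period weights):
ΣP(Year 1)Q(Year 1) = 3.89×80 + 2.20×301 + 4.45×54 + 7.47×107 = 311.2 + 662.2 + 240.3 + 799.29 = 2012.99
ΣP(Year 0)Q(Year 1) = 3.23×80 + 1.60×301 + 4.62×54 + 10.27×107 = 258.4 + 481.6 + 249.48 + 1098.89 = 2088.37
P = 2012.99 / 2088.37 × 100 = 96.3905
Fisher = √(L × P) = √(94.9955 × 96.3905) = 95.6905

95.69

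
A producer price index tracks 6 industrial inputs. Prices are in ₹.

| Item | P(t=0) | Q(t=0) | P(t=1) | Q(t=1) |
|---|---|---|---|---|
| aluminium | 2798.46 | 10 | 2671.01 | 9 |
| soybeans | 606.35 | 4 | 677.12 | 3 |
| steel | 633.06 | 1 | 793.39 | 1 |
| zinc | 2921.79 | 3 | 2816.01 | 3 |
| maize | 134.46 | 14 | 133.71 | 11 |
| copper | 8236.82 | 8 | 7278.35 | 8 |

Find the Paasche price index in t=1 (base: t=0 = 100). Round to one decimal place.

Paasche price index uses current-period quantities as weights.
ΣP(t=1)·Q(t=1) = 2671.01×9 + 677.12×3 + 793.39×1 + 2816.01×3 + 133.71×11 + 7278.35×8 = 24039.09 + 2031.36 + 793.39 + 8448.03 + 1470.81 + 58226.8 = 95009.48
ΣP(t=0)·Q(t=1) = 2798.46×9 + 606.35×3 + 633.06×1 + 2921.79×3 + 134.46×11 + 8236.82×8 = 25186.14 + 1819.05 + 633.06 + 8765.37 + 1479.06 + 65894.56 = 103777.24
Index = 95009.48 / 103777.24 × 100 = 91.5514

91.6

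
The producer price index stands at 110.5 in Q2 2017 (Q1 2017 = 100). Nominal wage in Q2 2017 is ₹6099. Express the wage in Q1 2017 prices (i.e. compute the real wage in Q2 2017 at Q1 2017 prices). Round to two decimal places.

5519.46

Real = Nominal ÷ (Index/100) = 6099 ÷ (110.5/100)
     = 6099 ÷ 1.105 = 5519.4570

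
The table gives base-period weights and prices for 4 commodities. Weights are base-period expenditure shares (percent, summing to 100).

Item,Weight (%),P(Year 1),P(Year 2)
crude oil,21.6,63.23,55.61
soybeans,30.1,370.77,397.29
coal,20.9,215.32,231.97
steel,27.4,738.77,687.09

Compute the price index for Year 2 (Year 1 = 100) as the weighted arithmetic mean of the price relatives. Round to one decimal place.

99.2

crude oil: 21.6 × (55.61/63.23) = 21.6 × 0.879488 = 18.9969
soybeans: 30.1 × (397.29/370.77) = 30.1 × 1.071527 = 32.2530
coal: 20.9 × (231.97/215.32) = 20.9 × 1.077327 = 22.5161
steel: 27.4 × (687.09/738.77) = 27.4 × 0.930046 = 25.4833
Index = Σ wᵢ·(p₁ᵢ/p₀ᵢ) = 18.9969 + 32.2530 + 22.5161 + 25.4833 = 99.2493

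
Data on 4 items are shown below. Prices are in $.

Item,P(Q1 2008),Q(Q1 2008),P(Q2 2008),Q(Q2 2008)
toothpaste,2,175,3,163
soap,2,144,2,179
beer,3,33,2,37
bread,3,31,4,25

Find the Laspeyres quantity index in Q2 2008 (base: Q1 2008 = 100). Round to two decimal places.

Laspeyres quantity index uses base-period prices as weights.
ΣP(Q1 2008)·Q(Q2 2008) = 2×163 + 2×179 + 3×37 + 3×25 = 326 + 358 + 111 + 75 = 870
ΣP(Q1 2008)·Q(Q1 2008) = 2×175 + 2×144 + 3×33 + 3×31 = 350 + 288 + 99 + 93 = 830
Index = 870 / 830 × 100 = 104.8193

104.82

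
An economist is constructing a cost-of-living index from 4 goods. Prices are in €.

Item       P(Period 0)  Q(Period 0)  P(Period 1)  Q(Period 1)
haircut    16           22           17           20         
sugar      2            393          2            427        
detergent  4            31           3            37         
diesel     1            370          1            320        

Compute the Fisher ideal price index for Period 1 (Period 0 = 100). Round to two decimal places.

Laspeyres component (base-period weights):
ΣP(Period 1)Q(Period 0) = 17×22 + 2×393 + 3×31 + 1×370 = 374 + 786 + 93 + 370 = 1623
ΣP(Period 0)Q(Period 0) = 16×22 + 2×393 + 4×31 + 1×370 = 352 + 786 + 124 + 370 = 1632
L = 1623 / 1632 × 100 = 99.4485
Paasche component (current-period weights):
ΣP(Period 1)Q(Period 1) = 17×20 + 2×427 + 3×37 + 1×320 = 340 + 854 + 111 + 320 = 1625
ΣP(Period 0)Q(Period 1) = 16×20 + 2×427 + 4×37 + 1×320 = 320 + 854 + 148 + 320 = 1642
P = 1625 / 1642 × 100 = 98.9647
Fisher = √(L × P) = √(99.4485 × 98.9647) = 99.2063

99.21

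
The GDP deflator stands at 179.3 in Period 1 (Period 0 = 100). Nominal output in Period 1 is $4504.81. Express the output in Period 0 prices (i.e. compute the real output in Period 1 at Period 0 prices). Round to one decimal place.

Real = Nominal ÷ (Index/100) = 4504.81 ÷ (179.3/100)
     = 4504.81 ÷ 1.793 = 2512.4428

2512.4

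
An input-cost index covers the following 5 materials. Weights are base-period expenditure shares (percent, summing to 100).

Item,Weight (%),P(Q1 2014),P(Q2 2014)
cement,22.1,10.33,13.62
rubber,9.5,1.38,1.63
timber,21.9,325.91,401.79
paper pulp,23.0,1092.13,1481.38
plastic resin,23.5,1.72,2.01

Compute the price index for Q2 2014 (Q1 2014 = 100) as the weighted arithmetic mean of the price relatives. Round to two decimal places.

126.02

cement: 22.1 × (13.62/10.33) = 22.1 × 1.318490 = 29.1386
rubber: 9.5 × (1.63/1.38) = 9.5 × 1.181159 = 11.2210
timber: 21.9 × (401.79/325.91) = 21.9 × 1.232825 = 26.9989
paper pulp: 23.0 × (1481.38/1092.13) = 23.0 × 1.356414 = 31.1975
plastic resin: 23.5 × (2.01/1.72) = 23.5 × 1.168605 = 27.4622
Index = Σ wᵢ·(p₁ᵢ/p₀ᵢ) = 29.1386 + 11.2210 + 26.9989 + 31.1975 + 27.4622 = 126.0182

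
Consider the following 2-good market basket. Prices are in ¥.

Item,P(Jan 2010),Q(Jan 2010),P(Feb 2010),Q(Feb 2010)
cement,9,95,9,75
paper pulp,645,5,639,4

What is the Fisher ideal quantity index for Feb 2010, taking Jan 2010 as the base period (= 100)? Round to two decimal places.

79.78

Laspeyres component (base-period weights):
ΣP(Jan 2010)Q(Feb 2010) = 9×75 + 645×4 = 675 + 2580 = 3255
ΣP(Jan 2010)Q(Jan 2010) = 9×95 + 645×5 = 855 + 3225 = 4080
L = 3255 / 4080 × 100 = 79.7794
Paasche component (current-period weights):
ΣP(Feb 2010)Q(Feb 2010) = 9×75 + 639×4 = 675 + 2556 = 3231
ΣP(Feb 2010)Q(Jan 2010) = 9×95 + 639×5 = 855 + 3195 = 4050
P = 3231 / 4050 × 100 = 79.7778
Fisher = √(L × P) = √(79.7794 × 79.7778) = 79.7786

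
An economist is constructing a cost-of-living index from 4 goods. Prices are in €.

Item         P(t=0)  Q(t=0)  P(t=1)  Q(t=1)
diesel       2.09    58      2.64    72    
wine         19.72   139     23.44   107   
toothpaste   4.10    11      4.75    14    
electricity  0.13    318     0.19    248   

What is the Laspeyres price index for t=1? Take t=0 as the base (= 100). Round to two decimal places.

119.51

Laspeyres price index uses base-period quantities as weights.
ΣP(t=1)·Q(t=0) = 2.64×58 + 23.44×139 + 4.75×11 + 0.19×318 = 153.12 + 3258.16 + 52.25 + 60.42 = 3523.95
ΣP(t=0)·Q(t=0) = 2.09×58 + 19.72×139 + 4.10×11 + 0.13×318 = 121.22 + 2741.08 + 45.1 + 41.34 = 2948.74
Index = 3523.95 / 2948.74 × 100 = 119.5070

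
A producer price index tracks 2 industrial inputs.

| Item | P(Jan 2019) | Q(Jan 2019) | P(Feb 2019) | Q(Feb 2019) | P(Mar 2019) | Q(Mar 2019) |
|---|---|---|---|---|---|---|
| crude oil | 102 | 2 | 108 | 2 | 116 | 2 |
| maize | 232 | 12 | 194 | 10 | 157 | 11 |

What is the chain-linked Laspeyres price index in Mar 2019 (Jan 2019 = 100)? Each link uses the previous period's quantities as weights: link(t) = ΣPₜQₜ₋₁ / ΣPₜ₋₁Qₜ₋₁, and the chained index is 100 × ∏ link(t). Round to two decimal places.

Link Jan 2019→Feb 2019:
ΣP(Feb 2019)Q(Jan 2019) = 108×2 + 194×12 = 216 + 2328 = 2544
ΣP(Jan 2019)Q(Jan 2019) = 102×2 + 232×12 = 204 + 2784 = 2988
link = 2544/2988 = 0.851406
Link Feb 2019→Mar 2019:
ΣP(Mar 2019)Q(Feb 2019) = 116×2 + 157×10 = 232 + 1570 = 1802
ΣP(Feb 2019)Q(Feb 2019) = 108×2 + 194×10 = 216 + 1940 = 2156
link = 1802/2156 = 0.835807
Chained index = 100 × 0.851406 × 0.835807 = 71.1611

71.16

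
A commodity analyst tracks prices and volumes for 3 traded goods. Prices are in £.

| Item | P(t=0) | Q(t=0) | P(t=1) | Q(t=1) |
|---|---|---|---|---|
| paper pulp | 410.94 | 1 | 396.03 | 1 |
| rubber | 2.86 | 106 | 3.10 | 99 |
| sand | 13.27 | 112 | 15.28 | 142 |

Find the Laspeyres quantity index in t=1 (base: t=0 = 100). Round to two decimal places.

117.18

Laspeyres quantity index uses base-period prices as weights.
ΣP(t=0)·Q(t=1) = 410.94×1 + 2.86×99 + 13.27×142 = 410.94 + 283.14 + 1884.34 = 2578.42
ΣP(t=0)·Q(t=0) = 410.94×1 + 2.86×106 + 13.27×112 = 410.94 + 303.16 + 1486.24 = 2200.34
Index = 2578.42 / 2200.34 × 100 = 117.1828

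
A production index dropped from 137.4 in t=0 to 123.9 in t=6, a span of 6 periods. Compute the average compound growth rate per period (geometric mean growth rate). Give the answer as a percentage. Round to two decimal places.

Growth factor = (123.9/137.4)^(1/6) = (0.901747)^(1/6) = 0.982911
Growth rate = 0.982911 − 1 = -0.017089 = -1.7089%

-1.71%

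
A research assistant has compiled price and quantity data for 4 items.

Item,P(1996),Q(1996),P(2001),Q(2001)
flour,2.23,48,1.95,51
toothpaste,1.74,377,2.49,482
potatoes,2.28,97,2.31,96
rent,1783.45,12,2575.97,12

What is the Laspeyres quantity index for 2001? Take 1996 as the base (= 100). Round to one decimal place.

100.8

Laspeyres quantity index uses base-period prices as weights.
ΣP(1996)·Q(2001) = 2.23×51 + 1.74×482 + 2.28×96 + 1783.45×12 = 113.73 + 838.68 + 218.88 + 21401.4 = 22572.69
ΣP(1996)·Q(1996) = 2.23×48 + 1.74×377 + 2.28×97 + 1783.45×12 = 107.04 + 655.98 + 221.16 + 21401.4 = 22385.58
Index = 22572.69 / 22385.58 × 100 = 100.8359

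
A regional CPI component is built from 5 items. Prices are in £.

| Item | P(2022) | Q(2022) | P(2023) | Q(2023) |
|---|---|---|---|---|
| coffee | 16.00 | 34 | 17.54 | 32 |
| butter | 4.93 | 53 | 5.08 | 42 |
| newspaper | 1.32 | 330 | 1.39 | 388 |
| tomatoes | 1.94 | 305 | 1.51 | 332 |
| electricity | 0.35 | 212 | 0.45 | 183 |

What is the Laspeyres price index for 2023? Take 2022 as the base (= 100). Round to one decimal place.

98.6

Laspeyres price index uses base-period quantities as weights.
ΣP(2023)·Q(2022) = 17.54×34 + 5.08×53 + 1.39×330 + 1.51×305 + 0.45×212 = 596.36 + 269.24 + 458.7 + 460.55 + 95.4 = 1880.25
ΣP(2022)·Q(2022) = 16.00×34 + 4.93×53 + 1.32×330 + 1.94×305 + 0.35×212 = 544 + 261.29 + 435.6 + 591.7 + 74.2 = 1906.79
Index = 1880.25 / 1906.79 × 100 = 98.6081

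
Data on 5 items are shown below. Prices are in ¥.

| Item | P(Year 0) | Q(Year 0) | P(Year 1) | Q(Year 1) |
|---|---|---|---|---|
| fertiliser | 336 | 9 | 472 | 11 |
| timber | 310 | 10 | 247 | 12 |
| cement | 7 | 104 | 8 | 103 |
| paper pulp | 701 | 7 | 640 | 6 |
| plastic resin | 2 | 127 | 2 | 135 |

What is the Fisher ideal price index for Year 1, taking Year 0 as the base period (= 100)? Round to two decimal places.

Laspeyres component (base-period weights):
ΣP(Year 1)Q(Year 0) = 472×9 + 247×10 + 8×104 + 640×7 + 2×127 = 4248 + 2470 + 832 + 4480 + 254 = 12284
ΣP(Year 0)Q(Year 0) = 336×9 + 310×10 + 7×104 + 701×7 + 2×127 = 3024 + 3100 + 728 + 4907 + 254 = 12013
L = 12284 / 12013 × 100 = 102.2559
Paasche component (current-period weights):
ΣP(Year 1)Q(Year 1) = 472×11 + 247×12 + 8×103 + 640×6 + 2×135 = 5192 + 2964 + 824 + 3840 + 270 = 13090
ΣP(Year 0)Q(Year 1) = 336×11 + 310×12 + 7×103 + 701×6 + 2×135 = 3696 + 3720 + 721 + 4206 + 270 = 12613
P = 13090 / 12613 × 100 = 103.7818
Fisher = √(L × P) = √(102.2559 × 103.7818) = 103.0160

103.02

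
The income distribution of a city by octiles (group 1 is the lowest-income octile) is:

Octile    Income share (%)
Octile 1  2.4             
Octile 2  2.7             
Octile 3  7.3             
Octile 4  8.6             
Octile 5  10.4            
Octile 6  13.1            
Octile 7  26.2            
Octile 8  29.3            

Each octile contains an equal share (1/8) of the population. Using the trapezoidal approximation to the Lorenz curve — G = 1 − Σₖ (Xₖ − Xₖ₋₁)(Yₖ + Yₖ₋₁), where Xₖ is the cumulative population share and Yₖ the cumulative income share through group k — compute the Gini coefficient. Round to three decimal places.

0.406

Cumulative income shares Yₖ: 0.0240, 0.0510, 0.1240, 0.2100, 0.3140, 0.4450, 0.7070, 1.0000
Σ (Xₖ−Xₖ₋₁)(Yₖ+Yₖ₋₁) = (1/8)(0.0240+0.0000) + (1/8)(0.0510+0.0240) + (1/8)(0.1240+0.0510) + (1/8)(0.2100+0.1240) + (1/8)(0.3140+0.2100) + (1/8)(0.4450+0.3140) + (1/8)(0.7070+0.4450) + (1/8)(1.0000+0.7070)
  = 0.0030 + 0.0094 + 0.0219 + 0.0417 + 0.0655 + 0.0949 + 0.1440 + 0.2134 = 0.5938
G = 1 − 0.5938 = 0.4062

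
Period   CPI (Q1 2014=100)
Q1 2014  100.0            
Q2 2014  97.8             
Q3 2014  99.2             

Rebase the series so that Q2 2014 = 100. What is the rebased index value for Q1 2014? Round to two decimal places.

Rebased(Q1 2014) = 100.0 / 97.8 × 100 = 102.2495

102.25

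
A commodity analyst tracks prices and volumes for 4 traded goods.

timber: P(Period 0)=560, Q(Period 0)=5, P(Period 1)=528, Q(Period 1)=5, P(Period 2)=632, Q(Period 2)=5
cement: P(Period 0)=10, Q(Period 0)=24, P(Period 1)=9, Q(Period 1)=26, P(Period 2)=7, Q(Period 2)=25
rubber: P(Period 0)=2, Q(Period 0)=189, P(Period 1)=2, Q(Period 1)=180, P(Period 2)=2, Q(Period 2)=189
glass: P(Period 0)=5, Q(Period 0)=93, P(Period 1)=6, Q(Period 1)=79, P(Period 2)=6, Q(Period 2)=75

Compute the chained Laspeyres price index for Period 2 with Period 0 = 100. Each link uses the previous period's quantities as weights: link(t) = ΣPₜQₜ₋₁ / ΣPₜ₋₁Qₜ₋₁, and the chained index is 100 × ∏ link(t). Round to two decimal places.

109.98

Link Period 0→Period 1:
ΣP(Period 1)Q(Period 0) = 528×5 + 9×24 + 2×189 + 6×93 = 2640 + 216 + 378 + 558 = 3792
ΣP(Period 0)Q(Period 0) = 560×5 + 10×24 + 2×189 + 5×93 = 2800 + 240 + 378 + 465 = 3883
link = 3792/3883 = 0.976565
Link Period 1→Period 2:
ΣP(Period 2)Q(Period 1) = 632×5 + 7×26 + 2×180 + 6×79 = 3160 + 182 + 360 + 474 = 4176
ΣP(Period 1)Q(Period 1) = 528×5 + 9×26 + 2×180 + 6×79 = 2640 + 234 + 360 + 474 = 3708
link = 4176/3708 = 1.126214
Chained index = 100 × 0.976565 × 1.126214 = 109.9820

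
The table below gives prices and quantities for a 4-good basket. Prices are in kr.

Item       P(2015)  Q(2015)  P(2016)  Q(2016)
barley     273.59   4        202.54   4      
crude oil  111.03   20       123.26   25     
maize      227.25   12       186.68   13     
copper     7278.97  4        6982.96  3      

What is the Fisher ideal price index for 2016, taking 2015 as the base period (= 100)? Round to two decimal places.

95.14

Laspeyres component (base-period weights):
ΣP(2016)Q(2015) = 202.54×4 + 123.26×20 + 186.68×12 + 6982.96×4 = 810.16 + 2465.2 + 2240.16 + 27931.84 = 33447.36
ΣP(2015)Q(2015) = 273.59×4 + 111.03×20 + 227.25×12 + 7278.97×4 = 1094.36 + 2220.6 + 2727 + 29115.88 = 35157.84
L = 33447.36 / 35157.84 × 100 = 95.1349
Paasche component (current-period weights):
ΣP(2016)Q(2016) = 202.54×4 + 123.26×25 + 186.68×13 + 6982.96×3 = 810.16 + 3081.5 + 2426.84 + 20948.88 = 27267.38
ΣP(2015)Q(2016) = 273.59×4 + 111.03×25 + 227.25×13 + 7278.97×3 = 1094.36 + 2775.75 + 2954.25 + 21836.91 = 28661.27
P = 27267.38 / 28661.27 × 100 = 95.1367
Fisher = √(L × P) = √(95.1349 × 95.1367) = 95.1358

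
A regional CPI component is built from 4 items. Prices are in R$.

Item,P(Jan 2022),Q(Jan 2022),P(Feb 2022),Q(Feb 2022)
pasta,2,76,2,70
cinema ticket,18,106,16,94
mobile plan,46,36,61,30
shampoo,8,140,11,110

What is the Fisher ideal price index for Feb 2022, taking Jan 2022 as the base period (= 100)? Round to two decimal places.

Laspeyres component (base-period weights):
ΣP(Feb 2022)Q(Jan 2022) = 2×76 + 16×106 + 61×36 + 11×140 = 152 + 1696 + 2196 + 1540 = 5584
ΣP(Jan 2022)Q(Jan 2022) = 2×76 + 18×106 + 46×36 + 8×140 = 152 + 1908 + 1656 + 1120 = 4836
L = 5584 / 4836 × 100 = 115.4673
Paasche component (current-period weights):
ΣP(Feb 2022)Q(Feb 2022) = 2×70 + 16×94 + 61×30 + 11×110 = 140 + 1504 + 1830 + 1210 = 4684
ΣP(Jan 2022)Q(Feb 2022) = 2×70 + 18×94 + 46×30 + 8×110 = 140 + 1692 + 1380 + 880 = 4092
P = 4684 / 4092 × 100 = 114.4673
Fisher = √(L × P) = √(115.4673 × 114.4673) = 114.9662

114.97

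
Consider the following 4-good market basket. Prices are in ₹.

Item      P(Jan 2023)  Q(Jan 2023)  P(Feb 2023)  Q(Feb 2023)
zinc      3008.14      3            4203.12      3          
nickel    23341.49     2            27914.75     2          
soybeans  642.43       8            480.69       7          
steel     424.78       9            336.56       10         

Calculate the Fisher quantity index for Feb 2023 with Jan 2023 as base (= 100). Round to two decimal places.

Laspeyres component (base-period weights):
ΣP(Jan 2023)Q(Feb 2023) = 3008.14×3 + 23341.49×2 + 642.43×7 + 424.78×10 = 9024.42 + 46682.98 + 4497.01 + 4247.8 = 64452.21
ΣP(Jan 2023)Q(Jan 2023) = 3008.14×3 + 23341.49×2 + 642.43×8 + 424.78×9 = 9024.42 + 46682.98 + 5139.44 + 3823.02 = 64669.86
L = 64452.21 / 64669.86 × 100 = 99.6634
Paasche component (current-period weights):
ΣP(Feb 2023)Q(Feb 2023) = 4203.12×3 + 27914.75×2 + 480.69×7 + 336.56×10 = 12609.36 + 55829.5 + 3364.83 + 3365.6 = 75169.29
ΣP(Feb 2023)Q(Jan 2023) = 4203.12×3 + 27914.75×2 + 480.69×8 + 336.56×9 = 12609.36 + 55829.5 + 3845.52 + 3029.04 = 75313.42
P = 75169.29 / 75313.42 × 100 = 99.8086
Fisher = √(L × P) = √(99.6634 × 99.8086) = 99.7360

99.74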